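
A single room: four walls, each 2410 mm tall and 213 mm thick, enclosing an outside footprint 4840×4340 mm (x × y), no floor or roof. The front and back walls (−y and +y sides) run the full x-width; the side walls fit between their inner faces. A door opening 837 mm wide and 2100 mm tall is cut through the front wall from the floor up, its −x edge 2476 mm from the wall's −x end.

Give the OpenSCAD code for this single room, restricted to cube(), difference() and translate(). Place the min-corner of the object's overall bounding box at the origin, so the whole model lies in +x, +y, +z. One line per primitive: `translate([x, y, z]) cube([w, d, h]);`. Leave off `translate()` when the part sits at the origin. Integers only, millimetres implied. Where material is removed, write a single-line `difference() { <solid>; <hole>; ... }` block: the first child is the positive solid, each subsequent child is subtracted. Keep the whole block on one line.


difference() { cube([4840, 213, 2410]); translate([2476, 0, 0]) cube([837, 213, 2100]); }
translate([0, 4127, 0]) cube([4840, 213, 2410]);
translate([0, 213, 0]) cube([213, 3914, 2410]);
translate([4627, 213, 0]) cube([213, 3914, 2410]);


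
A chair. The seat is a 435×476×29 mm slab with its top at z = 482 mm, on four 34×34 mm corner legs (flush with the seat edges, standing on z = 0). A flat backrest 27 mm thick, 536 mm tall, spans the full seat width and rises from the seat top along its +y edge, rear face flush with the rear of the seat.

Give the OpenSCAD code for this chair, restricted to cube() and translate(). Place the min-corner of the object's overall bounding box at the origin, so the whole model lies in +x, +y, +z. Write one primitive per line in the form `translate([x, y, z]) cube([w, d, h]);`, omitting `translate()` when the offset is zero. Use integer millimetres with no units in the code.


translate([0, 0, 453]) cube([435, 476, 29]);
cube([34, 34, 453]);
translate([401, 0, 0]) cube([34, 34, 453]);
translate([0, 442, 0]) cube([34, 34, 453]);
translate([401, 442, 0]) cube([34, 34, 453]);
translate([0, 449, 482]) cube([435, 27, 536]);


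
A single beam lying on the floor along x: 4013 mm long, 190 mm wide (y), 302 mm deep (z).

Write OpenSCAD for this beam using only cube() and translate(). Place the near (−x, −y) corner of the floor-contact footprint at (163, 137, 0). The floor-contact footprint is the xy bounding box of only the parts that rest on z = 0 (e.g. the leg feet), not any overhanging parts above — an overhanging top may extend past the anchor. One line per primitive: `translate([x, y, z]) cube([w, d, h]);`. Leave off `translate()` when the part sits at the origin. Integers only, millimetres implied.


translate([163, 137, 0]) cube([4013, 190, 302]);


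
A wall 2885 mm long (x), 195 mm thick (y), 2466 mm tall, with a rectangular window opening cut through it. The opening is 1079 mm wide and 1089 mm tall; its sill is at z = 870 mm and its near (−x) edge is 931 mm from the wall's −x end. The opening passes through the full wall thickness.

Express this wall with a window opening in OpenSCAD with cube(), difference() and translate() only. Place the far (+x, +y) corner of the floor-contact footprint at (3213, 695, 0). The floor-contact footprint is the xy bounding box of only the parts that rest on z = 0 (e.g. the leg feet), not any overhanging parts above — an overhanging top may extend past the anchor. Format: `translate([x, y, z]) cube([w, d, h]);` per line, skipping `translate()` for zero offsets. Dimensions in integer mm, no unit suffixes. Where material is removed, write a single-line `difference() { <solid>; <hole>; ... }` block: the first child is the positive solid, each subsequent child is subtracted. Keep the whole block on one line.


difference() { translate([328, 500, 0]) cube([2885, 195, 2466]); translate([1259, 500, 870]) cube([1079, 195, 1089]); }


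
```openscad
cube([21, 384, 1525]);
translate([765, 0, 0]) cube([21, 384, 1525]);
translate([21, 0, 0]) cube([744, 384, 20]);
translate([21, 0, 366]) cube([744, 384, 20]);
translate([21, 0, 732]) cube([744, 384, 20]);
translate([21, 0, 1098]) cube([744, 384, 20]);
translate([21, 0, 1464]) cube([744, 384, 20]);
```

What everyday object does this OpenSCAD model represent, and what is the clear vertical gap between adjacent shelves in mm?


A bookshelf. The clear shelf gap is 346 mm.

Two tall side panels with 5 horizontal boards between them — a bookshelf. The first two shelf undersides are at z = 0 and z = 366; with shelf thickness 20, the clear gap is 366 − 0 − 20 = 346 mm.


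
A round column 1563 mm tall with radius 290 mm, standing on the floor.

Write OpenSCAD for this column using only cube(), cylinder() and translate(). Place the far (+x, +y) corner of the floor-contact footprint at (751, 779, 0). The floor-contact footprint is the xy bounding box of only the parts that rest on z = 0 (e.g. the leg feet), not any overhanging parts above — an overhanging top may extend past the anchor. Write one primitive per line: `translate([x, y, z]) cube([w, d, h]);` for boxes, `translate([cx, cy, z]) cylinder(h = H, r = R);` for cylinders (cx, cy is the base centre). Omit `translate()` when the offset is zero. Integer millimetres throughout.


translate([461, 489, 0]) cylinder(h = 1563, r = 290);


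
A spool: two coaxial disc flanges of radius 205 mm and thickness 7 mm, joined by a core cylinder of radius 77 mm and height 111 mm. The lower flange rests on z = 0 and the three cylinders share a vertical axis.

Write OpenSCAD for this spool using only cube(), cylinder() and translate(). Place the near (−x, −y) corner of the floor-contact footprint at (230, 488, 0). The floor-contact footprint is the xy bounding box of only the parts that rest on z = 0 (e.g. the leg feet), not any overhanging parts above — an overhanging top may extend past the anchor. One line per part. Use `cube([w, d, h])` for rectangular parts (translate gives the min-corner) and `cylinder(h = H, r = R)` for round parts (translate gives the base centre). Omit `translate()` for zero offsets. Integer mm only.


translate([435, 693, 0]) cylinder(h = 7, r = 205);
translate([435, 693, 7]) cylinder(h = 111, r = 77);
translate([435, 693, 118]) cylinder(h = 7, r = 205);


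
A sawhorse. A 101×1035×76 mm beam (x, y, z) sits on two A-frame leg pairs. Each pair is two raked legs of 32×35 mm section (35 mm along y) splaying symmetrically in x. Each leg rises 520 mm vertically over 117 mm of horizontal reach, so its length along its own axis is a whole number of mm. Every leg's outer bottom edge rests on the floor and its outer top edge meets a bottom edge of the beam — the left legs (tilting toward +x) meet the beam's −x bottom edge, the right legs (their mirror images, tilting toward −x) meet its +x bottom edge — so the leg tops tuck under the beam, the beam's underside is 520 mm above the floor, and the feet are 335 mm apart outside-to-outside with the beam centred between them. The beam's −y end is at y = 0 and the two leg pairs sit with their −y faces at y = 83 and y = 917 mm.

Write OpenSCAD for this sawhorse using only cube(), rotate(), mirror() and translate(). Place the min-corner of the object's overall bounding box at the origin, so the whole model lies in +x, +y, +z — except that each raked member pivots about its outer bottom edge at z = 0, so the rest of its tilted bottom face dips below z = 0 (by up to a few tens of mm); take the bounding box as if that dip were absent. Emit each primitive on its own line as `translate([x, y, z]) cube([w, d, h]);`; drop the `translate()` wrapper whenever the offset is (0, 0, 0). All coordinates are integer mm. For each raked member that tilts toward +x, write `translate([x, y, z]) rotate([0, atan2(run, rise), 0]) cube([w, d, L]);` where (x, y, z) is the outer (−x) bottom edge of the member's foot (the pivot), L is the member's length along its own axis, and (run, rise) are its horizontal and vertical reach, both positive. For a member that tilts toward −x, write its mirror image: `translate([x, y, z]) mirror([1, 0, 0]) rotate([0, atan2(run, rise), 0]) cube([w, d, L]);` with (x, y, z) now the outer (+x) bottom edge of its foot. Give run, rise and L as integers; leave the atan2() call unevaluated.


translate([117, 0, 520]) cube([101, 1035, 76]);
translate([0, 83, 0]) rotate([0, atan2(117, 520), 0]) cube([32, 35, 533]);
translate([335, 83, 0]) mirror([1, 0, 0]) rotate([0, atan2(117, 520), 0]) cube([32, 35, 533]);
translate([0, 917, 0]) rotate([0, atan2(117, 520), 0]) cube([32, 35, 533]);
translate([335, 917, 0]) mirror([1, 0, 0]) rotate([0, atan2(117, 520), 0]) cube([32, 35, 533]);


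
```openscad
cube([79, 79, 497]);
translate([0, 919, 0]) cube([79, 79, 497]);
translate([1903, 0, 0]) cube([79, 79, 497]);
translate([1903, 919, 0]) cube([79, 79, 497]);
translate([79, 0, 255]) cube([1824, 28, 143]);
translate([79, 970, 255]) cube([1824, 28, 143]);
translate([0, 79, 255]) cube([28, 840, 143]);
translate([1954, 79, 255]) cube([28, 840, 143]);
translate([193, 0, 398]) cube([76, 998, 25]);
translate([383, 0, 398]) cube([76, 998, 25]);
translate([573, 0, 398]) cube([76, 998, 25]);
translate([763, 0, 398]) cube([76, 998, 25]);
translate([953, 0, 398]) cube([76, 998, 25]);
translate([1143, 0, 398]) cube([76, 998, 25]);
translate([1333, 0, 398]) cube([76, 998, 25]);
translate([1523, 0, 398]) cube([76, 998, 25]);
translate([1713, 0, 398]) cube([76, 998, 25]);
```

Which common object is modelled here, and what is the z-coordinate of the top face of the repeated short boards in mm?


A bed frame. The slat-top height is 423 mm.

Four posts, four rails, and a row of slats — a bed frame. Slats sit on the rails at z = 255 + 143 = 398; with slat thickness 25, the top is 423 mm.


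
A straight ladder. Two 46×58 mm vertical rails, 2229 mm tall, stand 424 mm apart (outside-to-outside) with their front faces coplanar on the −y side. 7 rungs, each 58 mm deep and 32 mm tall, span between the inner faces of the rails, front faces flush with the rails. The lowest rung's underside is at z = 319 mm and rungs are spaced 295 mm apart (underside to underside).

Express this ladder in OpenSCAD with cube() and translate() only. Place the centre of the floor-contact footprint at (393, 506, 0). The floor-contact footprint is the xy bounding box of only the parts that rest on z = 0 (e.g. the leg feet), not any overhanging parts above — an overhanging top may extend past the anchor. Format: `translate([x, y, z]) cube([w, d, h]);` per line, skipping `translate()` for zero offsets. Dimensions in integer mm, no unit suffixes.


// rung span = 424 - 2*46 = 332
// rung[k] z = 319 + k*295
translate([181, 477, 0]) cube([46, 58, 2229]);
translate([559, 477, 0]) cube([46, 58, 2229]);
translate([227, 477, 319]) cube([332, 58, 32]);
translate([227, 477, 614]) cube([332, 58, 32]);
translate([227, 477, 909]) cube([332, 58, 32]);
translate([227, 477, 1204]) cube([332, 58, 32]);
translate([227, 477, 1499]) cube([332, 58, 32]);
translate([227, 477, 1794]) cube([332, 58, 32]);
translate([227, 477, 2089]) cube([332, 58, 32]);


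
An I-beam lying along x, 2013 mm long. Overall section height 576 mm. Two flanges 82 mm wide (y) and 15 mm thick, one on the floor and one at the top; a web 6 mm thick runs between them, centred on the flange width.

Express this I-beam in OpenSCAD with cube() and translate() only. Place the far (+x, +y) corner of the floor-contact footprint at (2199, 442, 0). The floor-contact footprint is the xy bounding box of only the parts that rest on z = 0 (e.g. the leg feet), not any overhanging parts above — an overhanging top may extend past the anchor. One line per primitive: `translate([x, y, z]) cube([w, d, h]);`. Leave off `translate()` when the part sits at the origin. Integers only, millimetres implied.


translate([186, 360, 0]) cube([2013, 82, 15]);
translate([186, 398, 15]) cube([2013, 6, 546]);
translate([186, 360, 561]) cube([2013, 82, 15]);


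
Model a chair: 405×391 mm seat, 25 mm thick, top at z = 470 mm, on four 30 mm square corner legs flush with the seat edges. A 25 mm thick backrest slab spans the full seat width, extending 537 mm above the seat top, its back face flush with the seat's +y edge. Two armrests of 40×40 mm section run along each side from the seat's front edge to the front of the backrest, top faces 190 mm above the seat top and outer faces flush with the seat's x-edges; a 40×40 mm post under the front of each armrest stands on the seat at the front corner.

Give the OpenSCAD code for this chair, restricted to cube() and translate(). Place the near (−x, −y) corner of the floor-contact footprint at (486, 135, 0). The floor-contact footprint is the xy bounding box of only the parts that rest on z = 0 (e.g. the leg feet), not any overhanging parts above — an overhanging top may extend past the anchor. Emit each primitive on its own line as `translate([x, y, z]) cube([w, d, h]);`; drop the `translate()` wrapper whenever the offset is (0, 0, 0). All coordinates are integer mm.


translate([486, 135, 445]) cube([405, 391, 25]);
translate([486, 135, 0]) cube([30, 30, 445]);
translate([861, 135, 0]) cube([30, 30, 445]);
translate([486, 496, 0]) cube([30, 30, 445]);
translate([861, 496, 0]) cube([30, 30, 445]);
translate([486, 501, 470]) cube([405, 25, 537]);
translate([486, 135, 620]) cube([40, 366, 40]);
translate([851, 135, 620]) cube([40, 366, 40]);
translate([486, 135, 470]) cube([40, 40, 150]);
translate([851, 135, 470]) cube([40, 40, 150]);


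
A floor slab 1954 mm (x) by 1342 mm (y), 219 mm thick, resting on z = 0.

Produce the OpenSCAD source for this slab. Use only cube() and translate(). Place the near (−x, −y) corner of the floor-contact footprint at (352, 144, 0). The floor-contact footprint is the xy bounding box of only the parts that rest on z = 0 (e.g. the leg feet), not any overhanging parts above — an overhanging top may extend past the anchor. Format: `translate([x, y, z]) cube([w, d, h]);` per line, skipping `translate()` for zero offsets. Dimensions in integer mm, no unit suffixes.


translate([352, 144, 0]) cube([1954, 1342, 219]);


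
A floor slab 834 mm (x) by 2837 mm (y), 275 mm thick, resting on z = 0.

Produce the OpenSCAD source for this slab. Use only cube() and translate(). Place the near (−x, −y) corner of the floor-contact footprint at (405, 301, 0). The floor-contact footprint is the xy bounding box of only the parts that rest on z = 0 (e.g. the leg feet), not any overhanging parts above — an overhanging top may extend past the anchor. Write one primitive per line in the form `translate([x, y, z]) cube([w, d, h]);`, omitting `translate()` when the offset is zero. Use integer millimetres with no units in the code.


translate([405, 301, 0]) cube([834, 2837, 275]);


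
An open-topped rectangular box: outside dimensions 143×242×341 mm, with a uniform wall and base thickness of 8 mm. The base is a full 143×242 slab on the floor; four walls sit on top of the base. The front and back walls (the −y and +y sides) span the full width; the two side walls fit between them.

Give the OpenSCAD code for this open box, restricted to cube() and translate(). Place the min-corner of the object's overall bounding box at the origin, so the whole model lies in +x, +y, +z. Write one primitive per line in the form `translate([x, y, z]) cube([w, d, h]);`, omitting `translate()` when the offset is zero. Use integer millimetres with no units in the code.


cube([143, 242, 8]);
translate([0, 0, 8]) cube([143, 8, 333]);
translate([0, 234, 8]) cube([143, 8, 333]);
translate([0, 8, 8]) cube([8, 226, 333]);
translate([135, 8, 8]) cube([8, 226, 333]);


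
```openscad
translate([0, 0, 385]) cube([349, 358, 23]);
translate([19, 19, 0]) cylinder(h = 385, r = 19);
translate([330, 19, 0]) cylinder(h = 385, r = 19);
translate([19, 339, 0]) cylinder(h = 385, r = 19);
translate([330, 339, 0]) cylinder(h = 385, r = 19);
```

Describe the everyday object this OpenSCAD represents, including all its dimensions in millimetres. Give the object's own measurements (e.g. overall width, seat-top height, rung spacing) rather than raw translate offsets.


A four-legged stool. The seat is a 349×358×23 mm slab whose top surface is at z = 408 mm; four round legs, each 38 mm in diameter, run from the floor (z = 0) to the underside of the seat, each leg's axis is inset half a diameter from the nearest pair of seat edges (so the leg's bounding box is flush with the corner).


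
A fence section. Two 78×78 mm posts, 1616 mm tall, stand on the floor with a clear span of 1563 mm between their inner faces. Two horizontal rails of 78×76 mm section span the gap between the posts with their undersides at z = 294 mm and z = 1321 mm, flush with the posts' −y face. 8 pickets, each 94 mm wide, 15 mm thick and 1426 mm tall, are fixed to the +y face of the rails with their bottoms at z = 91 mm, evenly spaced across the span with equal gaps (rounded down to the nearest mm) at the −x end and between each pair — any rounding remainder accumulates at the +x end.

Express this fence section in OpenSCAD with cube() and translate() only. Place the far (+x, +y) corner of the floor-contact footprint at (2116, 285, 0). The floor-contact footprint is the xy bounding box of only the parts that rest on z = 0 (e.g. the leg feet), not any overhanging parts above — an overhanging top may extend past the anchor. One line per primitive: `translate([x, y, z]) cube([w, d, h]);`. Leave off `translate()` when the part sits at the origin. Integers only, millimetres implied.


translate([397, 207, 0]) cube([78, 78, 1616]);
translate([2038, 207, 0]) cube([78, 78, 1616]);
translate([475, 207, 294]) cube([1563, 78, 76]);
translate([475, 207, 1321]) cube([1563, 78, 76]);
translate([565, 285, 91]) cube([94, 15, 1426]);
translate([749, 285, 91]) cube([94, 15, 1426]);
translate([933, 285, 91]) cube([94, 15, 1426]);
translate([1117, 285, 91]) cube([94, 15, 1426]);
translate([1301, 285, 91]) cube([94, 15, 1426]);
translate([1485, 285, 91]) cube([94, 15, 1426]);
translate([1669, 285, 91]) cube([94, 15, 1426]);
translate([1853, 285, 91]) cube([94, 15, 1426]);


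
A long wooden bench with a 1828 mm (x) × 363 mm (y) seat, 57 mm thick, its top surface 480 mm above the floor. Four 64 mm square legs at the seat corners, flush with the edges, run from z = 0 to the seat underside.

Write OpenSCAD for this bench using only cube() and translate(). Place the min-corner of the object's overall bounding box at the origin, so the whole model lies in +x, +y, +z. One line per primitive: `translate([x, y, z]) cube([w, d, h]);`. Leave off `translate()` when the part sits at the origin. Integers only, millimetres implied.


translate([0, 0, 423]) cube([1828, 363, 57]);
cube([64, 64, 423]);
translate([0, 299, 0]) cube([64, 64, 423]);
translate([1764, 0, 0]) cube([64, 64, 423]);
translate([1764, 299, 0]) cube([64, 64, 423]);


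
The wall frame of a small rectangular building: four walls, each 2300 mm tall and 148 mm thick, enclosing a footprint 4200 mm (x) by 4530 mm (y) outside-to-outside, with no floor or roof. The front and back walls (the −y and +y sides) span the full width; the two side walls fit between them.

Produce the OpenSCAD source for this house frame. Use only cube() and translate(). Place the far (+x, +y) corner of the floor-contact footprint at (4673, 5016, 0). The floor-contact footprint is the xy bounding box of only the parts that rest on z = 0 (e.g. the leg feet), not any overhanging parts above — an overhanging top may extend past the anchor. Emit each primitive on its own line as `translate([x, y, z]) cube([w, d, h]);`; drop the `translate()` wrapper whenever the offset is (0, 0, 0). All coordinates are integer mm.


translate([473, 486, 0]) cube([4200, 148, 2300]);
translate([473, 4868, 0]) cube([4200, 148, 2300]);
translate([473, 634, 0]) cube([148, 4234, 2300]);
translate([4525, 634, 0]) cube([148, 4234, 2300]);


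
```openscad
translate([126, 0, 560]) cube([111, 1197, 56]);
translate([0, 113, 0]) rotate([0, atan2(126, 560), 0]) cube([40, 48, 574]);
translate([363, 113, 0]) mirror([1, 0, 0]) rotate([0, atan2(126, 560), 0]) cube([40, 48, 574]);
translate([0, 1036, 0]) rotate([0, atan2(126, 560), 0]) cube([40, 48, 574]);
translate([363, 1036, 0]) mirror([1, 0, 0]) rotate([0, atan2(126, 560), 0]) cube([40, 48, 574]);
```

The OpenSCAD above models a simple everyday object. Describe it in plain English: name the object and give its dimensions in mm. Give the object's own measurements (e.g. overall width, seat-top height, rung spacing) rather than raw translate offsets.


A sawhorse. A 111×1197×56 mm beam (x, y, z) sits on two A-frame leg pairs. Each pair is two raked legs of 40×48 mm section (48 mm along y) splaying symmetrically in x. Each leg rises 560 mm vertically over 126 mm of horizontal reach and is 574 mm long along its own axis. Every leg's outer bottom edge rests on the floor and its outer top edge meets a bottom edge of the beam — the left legs (tilting toward +x) meet the beam's −x bottom edge, the right legs (their mirror images, tilting toward −x) meet its +x bottom edge — so the leg tops tuck under the beam, the beam's underside is 560 mm above the floor, and the feet are 363 mm apart outside-to-outside with the beam centred between them. The two leg pairs are set in 113 mm from either end of the beam.


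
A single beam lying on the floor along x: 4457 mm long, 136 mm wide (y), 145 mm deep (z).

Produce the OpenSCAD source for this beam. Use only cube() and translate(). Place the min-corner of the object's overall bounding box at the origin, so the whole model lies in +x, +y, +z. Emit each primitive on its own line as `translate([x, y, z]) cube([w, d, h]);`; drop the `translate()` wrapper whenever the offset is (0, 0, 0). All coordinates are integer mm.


cube([4457, 136, 145]);


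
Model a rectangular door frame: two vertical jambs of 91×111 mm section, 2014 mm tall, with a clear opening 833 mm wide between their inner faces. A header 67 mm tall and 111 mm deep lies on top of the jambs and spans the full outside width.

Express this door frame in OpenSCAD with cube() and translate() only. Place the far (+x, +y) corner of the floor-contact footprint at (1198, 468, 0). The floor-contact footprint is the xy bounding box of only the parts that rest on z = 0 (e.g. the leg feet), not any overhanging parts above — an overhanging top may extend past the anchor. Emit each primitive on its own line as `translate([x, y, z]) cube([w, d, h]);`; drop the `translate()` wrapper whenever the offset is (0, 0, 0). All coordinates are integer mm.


translate([183, 357, 0]) cube([91, 111, 2014]);
translate([1107, 357, 0]) cube([91, 111, 2014]);
translate([183, 357, 2014]) cube([1015, 111, 67]);


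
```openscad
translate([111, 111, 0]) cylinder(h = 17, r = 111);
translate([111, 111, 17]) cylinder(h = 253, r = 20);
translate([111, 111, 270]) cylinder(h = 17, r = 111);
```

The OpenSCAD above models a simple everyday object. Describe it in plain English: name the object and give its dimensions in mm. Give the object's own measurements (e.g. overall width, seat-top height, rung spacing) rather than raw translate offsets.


A spool: two coaxial disc flanges of radius 111 mm and thickness 17 mm, joined by a core cylinder of radius 20 mm and height 253 mm. The lower flange rests on z = 0 and the three cylinders share a vertical axis.


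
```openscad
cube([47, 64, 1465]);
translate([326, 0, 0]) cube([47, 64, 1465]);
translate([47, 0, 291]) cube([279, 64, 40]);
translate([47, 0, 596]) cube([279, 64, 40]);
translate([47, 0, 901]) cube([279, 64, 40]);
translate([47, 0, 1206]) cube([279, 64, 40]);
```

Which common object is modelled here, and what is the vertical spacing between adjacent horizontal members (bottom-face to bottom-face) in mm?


A ladder. The rung spacing is 305 mm.

Two tall 47×64 posts with 4 short bars between them — a ladder. Adjacent rungs sit at z = 291 and z = 596, so the spacing is 596 − 291 = 305 mm.


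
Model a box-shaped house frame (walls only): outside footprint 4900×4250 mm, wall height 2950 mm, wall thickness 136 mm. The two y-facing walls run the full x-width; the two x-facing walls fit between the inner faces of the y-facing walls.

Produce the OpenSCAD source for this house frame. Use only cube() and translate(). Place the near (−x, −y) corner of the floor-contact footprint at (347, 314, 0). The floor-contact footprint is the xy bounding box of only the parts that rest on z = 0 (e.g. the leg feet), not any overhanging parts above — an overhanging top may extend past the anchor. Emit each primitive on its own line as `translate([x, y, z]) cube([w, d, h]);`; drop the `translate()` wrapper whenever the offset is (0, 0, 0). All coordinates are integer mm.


translate([347, 314, 0]) cube([4900, 136, 2950]);
translate([347, 4428, 0]) cube([4900, 136, 2950]);
translate([347, 450, 0]) cube([136, 3978, 2950]);
translate([5111, 450, 0]) cube([136, 3978, 2950]);


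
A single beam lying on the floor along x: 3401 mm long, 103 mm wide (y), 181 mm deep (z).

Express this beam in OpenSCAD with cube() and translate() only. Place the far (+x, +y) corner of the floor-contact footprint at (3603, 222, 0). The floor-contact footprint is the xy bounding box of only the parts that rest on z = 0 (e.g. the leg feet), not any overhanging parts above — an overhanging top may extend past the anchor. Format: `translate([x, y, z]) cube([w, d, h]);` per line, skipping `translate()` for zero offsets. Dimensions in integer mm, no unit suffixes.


translate([202, 119, 0]) cube([3401, 103, 181]);


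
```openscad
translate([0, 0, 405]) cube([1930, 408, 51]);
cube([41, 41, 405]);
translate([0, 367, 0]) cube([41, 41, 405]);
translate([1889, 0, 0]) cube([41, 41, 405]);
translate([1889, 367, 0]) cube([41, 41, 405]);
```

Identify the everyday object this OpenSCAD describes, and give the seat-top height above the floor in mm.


A bench. The seat-top height is 456 mm.

A long slab on four corner posts — a bench. The slab sits at z = 405 with thickness 51, so the top is 405 + 51 = 456 mm.


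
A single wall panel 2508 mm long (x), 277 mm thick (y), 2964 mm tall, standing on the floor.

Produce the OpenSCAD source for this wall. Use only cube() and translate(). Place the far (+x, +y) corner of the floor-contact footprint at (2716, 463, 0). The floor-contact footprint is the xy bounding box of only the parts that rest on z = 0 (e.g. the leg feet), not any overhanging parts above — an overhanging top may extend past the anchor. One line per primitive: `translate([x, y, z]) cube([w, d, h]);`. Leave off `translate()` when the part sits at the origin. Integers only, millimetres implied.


translate([208, 186, 0]) cube([2508, 277, 2964]);


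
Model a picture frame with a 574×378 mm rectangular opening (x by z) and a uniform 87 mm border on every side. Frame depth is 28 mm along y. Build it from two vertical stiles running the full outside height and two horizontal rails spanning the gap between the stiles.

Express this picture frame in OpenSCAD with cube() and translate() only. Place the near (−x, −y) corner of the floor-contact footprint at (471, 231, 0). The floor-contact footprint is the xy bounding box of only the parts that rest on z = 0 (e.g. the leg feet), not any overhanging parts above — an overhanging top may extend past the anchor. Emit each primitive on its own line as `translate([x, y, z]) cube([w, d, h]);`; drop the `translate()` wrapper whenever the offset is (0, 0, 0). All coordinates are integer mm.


translate([471, 231, 0]) cube([87, 28, 552]);
translate([1132, 231, 0]) cube([87, 28, 552]);
translate([558, 231, 0]) cube([574, 28, 87]);
translate([558, 231, 465]) cube([574, 28, 87]);


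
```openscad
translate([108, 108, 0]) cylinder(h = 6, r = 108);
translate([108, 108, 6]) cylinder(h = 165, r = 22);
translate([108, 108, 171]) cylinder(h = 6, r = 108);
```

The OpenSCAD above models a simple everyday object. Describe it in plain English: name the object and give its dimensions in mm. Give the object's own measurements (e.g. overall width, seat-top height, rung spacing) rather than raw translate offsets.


A spool: two coaxial disc flanges of radius 108 mm and thickness 6 mm, joined by a core cylinder of radius 22 mm and height 165 mm. The lower flange rests on z = 0 and the three cylinders share a vertical axis.


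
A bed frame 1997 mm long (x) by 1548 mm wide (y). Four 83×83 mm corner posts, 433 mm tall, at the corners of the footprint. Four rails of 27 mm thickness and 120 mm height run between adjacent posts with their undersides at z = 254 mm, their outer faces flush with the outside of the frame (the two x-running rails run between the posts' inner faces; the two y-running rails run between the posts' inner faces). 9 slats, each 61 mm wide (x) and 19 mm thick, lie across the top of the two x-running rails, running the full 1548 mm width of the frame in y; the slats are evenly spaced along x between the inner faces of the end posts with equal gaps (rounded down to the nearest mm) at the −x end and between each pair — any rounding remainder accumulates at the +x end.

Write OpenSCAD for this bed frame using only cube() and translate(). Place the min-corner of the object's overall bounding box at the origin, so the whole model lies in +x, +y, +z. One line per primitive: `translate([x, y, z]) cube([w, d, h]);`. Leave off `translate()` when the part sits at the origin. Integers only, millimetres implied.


cube([83, 83, 433]);
translate([0, 1465, 0]) cube([83, 83, 433]);
translate([1914, 0, 0]) cube([83, 83, 433]);
translate([1914, 1465, 0]) cube([83, 83, 433]);
translate([83, 0, 254]) cube([1831, 27, 120]);
translate([83, 1521, 254]) cube([1831, 27, 120]);
translate([0, 83, 254]) cube([27, 1382, 120]);
translate([1970, 83, 254]) cube([27, 1382, 120]);
translate([211, 0, 374]) cube([61, 1548, 19]);
translate([400, 0, 374]) cube([61, 1548, 19]);
translate([589, 0, 374]) cube([61, 1548, 19]);
translate([778, 0, 374]) cube([61, 1548, 19]);
translate([967, 0, 374]) cube([61, 1548, 19]);
translate([1156, 0, 374]) cube([61, 1548, 19]);
translate([1345, 0, 374]) cube([61, 1548, 19]);
translate([1534, 0, 374]) cube([61, 1548, 19]);
translate([1723, 0, 374]) cube([61, 1548, 19]);


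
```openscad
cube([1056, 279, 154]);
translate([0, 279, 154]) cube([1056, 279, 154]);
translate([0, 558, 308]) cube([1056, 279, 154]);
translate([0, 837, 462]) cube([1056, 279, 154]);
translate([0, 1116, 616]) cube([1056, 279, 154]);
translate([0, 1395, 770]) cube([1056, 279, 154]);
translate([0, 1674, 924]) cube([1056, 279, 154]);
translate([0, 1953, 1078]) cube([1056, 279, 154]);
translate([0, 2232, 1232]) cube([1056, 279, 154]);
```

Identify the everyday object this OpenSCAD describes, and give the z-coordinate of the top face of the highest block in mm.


A staircase. The total rise is 1386 mm.

9 identical blocks, each offset up and back from the previous — a staircase. Each step is 154 mm tall and there are 9 of them, so the total rise is 9 × 154 = 1386 mm.


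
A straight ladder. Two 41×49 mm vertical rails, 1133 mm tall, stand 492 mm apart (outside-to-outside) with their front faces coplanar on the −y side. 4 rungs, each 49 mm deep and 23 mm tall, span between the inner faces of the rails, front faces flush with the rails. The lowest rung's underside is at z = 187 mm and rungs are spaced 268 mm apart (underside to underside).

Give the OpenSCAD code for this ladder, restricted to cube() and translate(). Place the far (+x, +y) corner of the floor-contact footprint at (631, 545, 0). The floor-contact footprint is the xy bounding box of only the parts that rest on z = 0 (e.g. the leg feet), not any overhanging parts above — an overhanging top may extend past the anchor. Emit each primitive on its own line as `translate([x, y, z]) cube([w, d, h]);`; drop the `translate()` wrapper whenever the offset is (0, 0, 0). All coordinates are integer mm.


translate([139, 496, 0]) cube([41, 49, 1133]);
translate([590, 496, 0]) cube([41, 49, 1133]);
translate([180, 496, 187]) cube([410, 49, 23]);
translate([180, 496, 455]) cube([410, 49, 23]);
translate([180, 496, 723]) cube([410, 49, 23]);
translate([180, 496, 991]) cube([410, 49, 23]);


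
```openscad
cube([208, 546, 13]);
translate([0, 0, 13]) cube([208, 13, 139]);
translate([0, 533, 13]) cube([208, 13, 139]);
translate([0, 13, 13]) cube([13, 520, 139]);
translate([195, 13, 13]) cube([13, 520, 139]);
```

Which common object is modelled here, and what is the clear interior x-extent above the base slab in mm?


An open box. The internal width is 182 mm.

A 208×546 base slab with four walls standing on it — an open box. The base is 208 mm wide and the walls are 13 mm thick, so the internal width is 208 − 2 × 13 = 182 mm.


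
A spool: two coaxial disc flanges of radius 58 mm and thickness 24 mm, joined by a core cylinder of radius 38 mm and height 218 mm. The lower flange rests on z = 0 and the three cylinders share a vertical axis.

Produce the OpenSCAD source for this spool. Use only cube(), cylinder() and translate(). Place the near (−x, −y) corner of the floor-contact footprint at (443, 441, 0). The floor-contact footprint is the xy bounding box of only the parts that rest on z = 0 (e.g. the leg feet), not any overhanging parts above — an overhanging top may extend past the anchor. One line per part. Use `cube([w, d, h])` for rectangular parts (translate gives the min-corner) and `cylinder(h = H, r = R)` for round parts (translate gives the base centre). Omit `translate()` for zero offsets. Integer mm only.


translate([501, 499, 0]) cylinder(h = 24, r = 58);
translate([501, 499, 24]) cylinder(h = 218, r = 38);
translate([501, 499, 242]) cylinder(h = 24, r = 58);


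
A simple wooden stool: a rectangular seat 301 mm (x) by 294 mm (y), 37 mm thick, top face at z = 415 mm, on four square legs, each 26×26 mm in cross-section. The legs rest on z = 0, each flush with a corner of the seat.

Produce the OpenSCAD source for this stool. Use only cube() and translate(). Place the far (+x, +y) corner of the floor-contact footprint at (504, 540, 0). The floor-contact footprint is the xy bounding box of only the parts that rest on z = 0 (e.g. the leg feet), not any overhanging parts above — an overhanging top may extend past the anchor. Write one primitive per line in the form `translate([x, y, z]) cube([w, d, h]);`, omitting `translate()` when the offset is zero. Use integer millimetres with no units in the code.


translate([203, 246, 378]) cube([301, 294, 37]);
translate([203, 246, 0]) cube([26, 26, 378]);
translate([478, 246, 0]) cube([26, 26, 378]);
translate([203, 514, 0]) cube([26, 26, 378]);
translate([478, 514, 0]) cube([26, 26, 378]);


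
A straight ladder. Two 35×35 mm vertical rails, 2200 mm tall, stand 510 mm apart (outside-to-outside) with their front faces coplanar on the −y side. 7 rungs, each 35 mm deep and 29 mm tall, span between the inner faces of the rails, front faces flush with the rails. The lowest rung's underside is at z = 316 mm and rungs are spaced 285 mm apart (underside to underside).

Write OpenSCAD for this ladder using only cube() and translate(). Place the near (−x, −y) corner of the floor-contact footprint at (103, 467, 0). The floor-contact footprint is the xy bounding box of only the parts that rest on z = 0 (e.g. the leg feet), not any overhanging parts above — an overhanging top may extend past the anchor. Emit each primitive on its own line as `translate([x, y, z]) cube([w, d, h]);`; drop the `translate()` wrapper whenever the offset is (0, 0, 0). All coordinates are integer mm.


// rung span = 510 - 2*35 = 440
// rung[k] z = 316 + k*285
translate([103, 467, 0]) cube([35, 35, 2200]);
translate([578, 467, 0]) cube([35, 35, 2200]);
translate([138, 467, 316]) cube([440, 35, 29]);
translate([138, 467, 601]) cube([440, 35, 29]);
translate([138, 467, 886]) cube([440, 35, 29]);
translate([138, 467, 1171]) cube([440, 35, 29]);
translate([138, 467, 1456]) cube([440, 35, 29]);
translate([138, 467, 1741]) cube([440, 35, 29]);
translate([138, 467, 2026]) cube([440, 35, 29]);


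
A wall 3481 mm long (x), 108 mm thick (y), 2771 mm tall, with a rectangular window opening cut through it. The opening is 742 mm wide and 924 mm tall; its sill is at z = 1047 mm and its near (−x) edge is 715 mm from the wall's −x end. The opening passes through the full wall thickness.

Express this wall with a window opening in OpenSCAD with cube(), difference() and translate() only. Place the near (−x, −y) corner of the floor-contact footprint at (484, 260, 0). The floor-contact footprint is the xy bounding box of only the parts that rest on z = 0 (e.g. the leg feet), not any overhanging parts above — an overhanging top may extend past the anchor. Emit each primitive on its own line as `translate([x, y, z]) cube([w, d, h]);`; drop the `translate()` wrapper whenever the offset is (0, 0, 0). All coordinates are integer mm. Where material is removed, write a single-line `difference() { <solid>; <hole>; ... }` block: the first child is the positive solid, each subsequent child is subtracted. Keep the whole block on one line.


difference() { translate([484, 260, 0]) cube([3481, 108, 2771]); translate([1199, 260, 1047]) cube([742, 108, 924]); }


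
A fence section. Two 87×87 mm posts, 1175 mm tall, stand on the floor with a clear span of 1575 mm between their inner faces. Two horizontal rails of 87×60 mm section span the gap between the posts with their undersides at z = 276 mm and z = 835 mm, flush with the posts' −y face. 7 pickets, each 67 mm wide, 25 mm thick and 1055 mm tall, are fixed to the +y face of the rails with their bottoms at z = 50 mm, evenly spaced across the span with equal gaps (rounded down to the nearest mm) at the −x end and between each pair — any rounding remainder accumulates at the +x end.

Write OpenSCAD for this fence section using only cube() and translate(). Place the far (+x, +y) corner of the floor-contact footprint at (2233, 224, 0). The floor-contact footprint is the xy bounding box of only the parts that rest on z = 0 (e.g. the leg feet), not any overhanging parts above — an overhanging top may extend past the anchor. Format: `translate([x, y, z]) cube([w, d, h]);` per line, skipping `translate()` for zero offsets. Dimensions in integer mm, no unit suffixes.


translate([484, 137, 0]) cube([87, 87, 1175]);
translate([2146, 137, 0]) cube([87, 87, 1175]);
translate([571, 137, 276]) cube([1575, 87, 60]);
translate([571, 137, 835]) cube([1575, 87, 60]);
translate([709, 224, 50]) cube([67, 25, 1055]);
translate([914, 224, 50]) cube([67, 25, 1055]);
translate([1119, 224, 50]) cube([67, 25, 1055]);
translate([1324, 224, 50]) cube([67, 25, 1055]);
translate([1529, 224, 50]) cube([67, 25, 1055]);
translate([1734, 224, 50]) cube([67, 25, 1055]);
translate([1939, 224, 50]) cube([67, 25, 1055]);


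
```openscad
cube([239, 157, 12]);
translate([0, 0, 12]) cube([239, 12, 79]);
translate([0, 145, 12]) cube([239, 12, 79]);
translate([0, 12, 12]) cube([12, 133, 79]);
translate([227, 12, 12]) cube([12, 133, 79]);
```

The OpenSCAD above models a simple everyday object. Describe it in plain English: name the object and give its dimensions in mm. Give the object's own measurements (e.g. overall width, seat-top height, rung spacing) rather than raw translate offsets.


An open-topped rectangular box: outside dimensions 239×157×91 mm, with a uniform wall and base thickness of 12 mm. The base is a full 239×157 slab on the floor; four walls sit on top of the base. The front and back walls (the −y and +y sides) span the full width; the two side walls fit between them.


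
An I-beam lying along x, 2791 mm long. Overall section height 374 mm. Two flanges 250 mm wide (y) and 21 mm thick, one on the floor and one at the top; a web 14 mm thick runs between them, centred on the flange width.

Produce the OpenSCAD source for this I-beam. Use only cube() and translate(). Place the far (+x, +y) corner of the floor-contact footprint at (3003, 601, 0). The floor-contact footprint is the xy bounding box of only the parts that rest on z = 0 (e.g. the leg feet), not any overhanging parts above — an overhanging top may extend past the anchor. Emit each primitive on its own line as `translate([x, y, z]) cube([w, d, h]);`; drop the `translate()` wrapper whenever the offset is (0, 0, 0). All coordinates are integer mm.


translate([212, 351, 0]) cube([2791, 250, 21]);
translate([212, 469, 21]) cube([2791, 14, 332]);
translate([212, 351, 353]) cube([2791, 250, 21]);
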